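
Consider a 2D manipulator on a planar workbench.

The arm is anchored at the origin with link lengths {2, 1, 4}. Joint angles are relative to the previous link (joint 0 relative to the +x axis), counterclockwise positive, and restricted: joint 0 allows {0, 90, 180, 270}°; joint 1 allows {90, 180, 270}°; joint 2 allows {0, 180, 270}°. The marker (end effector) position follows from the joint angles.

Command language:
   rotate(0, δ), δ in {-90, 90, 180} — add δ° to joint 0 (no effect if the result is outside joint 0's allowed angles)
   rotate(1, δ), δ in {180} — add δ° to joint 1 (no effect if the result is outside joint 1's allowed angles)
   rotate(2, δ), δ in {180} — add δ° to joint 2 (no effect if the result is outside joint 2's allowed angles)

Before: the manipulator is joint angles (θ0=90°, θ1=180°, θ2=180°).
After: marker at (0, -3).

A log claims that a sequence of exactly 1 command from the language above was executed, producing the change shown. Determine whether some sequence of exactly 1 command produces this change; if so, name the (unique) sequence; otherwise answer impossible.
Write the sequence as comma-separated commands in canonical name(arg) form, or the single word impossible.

rotate(2, 180)

begin: joint angles (θ0=90°, θ1=180°, θ2=180°)
1. rotate(2, 180) → joint angles (θ0=90°, θ1=180°, θ2=0°)
uniquely the one of 5 1-step routes that fits.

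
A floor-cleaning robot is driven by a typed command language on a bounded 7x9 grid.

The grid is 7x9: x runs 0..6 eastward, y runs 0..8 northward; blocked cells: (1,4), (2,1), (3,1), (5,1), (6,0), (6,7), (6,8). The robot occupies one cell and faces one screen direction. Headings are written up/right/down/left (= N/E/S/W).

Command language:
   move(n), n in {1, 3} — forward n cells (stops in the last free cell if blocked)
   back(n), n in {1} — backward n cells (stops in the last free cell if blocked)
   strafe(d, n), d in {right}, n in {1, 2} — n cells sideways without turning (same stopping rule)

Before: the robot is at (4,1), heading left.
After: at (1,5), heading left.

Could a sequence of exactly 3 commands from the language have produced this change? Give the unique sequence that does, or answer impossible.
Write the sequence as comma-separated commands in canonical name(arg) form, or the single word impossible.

key: still facing W at the end — nothing in the sequence rotates
start: at (4,1), heading left
1. strafe(right, 2) → at (4,3), heading left
2. strafe(right, 2) → at (4,5), heading left
3. move(3) → at (1,5), heading left
all 125 alternatives checked — unique.

strafe(right, 2), strafe(right, 2), move(3)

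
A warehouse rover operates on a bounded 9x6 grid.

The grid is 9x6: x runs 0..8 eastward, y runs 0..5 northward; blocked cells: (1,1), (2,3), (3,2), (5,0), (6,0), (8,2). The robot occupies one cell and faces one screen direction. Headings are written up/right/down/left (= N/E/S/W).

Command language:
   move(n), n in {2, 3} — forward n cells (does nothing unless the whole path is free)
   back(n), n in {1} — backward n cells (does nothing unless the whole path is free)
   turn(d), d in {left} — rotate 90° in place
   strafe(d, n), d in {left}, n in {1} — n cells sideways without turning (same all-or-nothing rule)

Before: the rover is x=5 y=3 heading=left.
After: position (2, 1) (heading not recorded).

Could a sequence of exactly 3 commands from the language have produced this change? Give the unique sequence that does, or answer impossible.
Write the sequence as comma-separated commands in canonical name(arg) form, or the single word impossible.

key: running move(3) before strafe(left, 1) would end elsewhere — order is forced
initial: x=5 y=3 heading=left
step 1 (strafe(left, 1)): x=5 y=2 heading=left
step 2 (strafe(left, 1)): x=5 y=1 heading=left
step 3 (move(3)): x=2 y=1 heading=left
no rival 3-sequence matches.

strafe(left, 1), strafe(left, 1), move(3)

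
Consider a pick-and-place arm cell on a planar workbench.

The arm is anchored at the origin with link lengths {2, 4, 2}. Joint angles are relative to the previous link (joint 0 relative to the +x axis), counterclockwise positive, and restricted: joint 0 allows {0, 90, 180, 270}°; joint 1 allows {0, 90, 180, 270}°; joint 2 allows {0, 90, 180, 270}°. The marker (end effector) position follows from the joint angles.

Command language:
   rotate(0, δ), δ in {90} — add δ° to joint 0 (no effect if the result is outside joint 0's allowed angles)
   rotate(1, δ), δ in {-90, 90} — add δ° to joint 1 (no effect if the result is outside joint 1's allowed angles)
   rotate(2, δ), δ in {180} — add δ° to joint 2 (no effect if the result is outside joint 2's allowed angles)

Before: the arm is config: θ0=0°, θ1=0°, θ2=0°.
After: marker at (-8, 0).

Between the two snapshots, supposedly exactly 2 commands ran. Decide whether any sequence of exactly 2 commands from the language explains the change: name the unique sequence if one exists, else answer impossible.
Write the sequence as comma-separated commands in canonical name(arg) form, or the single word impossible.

rotate(0, 90), rotate(0, 90)

from: config: θ0=0°, θ1=0°, θ2=0°
1. rotate(0, 90) → config: θ0=90°, θ1=0°, θ2=0°
2. rotate(0, 90) → config: θ0=180°, θ1=0°, θ2=0°
no rival 2-sequence matches.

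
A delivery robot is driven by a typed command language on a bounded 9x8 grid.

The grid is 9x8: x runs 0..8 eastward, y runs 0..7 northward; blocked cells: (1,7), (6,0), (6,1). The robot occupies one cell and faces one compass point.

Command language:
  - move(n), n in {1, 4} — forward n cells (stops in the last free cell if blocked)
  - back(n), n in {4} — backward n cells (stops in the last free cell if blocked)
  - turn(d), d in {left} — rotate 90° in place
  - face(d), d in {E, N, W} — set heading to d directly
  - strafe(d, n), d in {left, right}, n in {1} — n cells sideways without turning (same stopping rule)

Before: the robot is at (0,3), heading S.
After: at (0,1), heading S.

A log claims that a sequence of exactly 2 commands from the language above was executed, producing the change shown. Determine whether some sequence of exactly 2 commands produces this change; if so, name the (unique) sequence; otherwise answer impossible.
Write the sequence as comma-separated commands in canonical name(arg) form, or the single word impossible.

move(1), move(1)

key: heading stays S — no command in the sequence turns
from: at (0,3), heading S
1. move(1) → at (0,2), heading S
2. move(1) → at (0,1), heading S
no other 2-command option fits: unique.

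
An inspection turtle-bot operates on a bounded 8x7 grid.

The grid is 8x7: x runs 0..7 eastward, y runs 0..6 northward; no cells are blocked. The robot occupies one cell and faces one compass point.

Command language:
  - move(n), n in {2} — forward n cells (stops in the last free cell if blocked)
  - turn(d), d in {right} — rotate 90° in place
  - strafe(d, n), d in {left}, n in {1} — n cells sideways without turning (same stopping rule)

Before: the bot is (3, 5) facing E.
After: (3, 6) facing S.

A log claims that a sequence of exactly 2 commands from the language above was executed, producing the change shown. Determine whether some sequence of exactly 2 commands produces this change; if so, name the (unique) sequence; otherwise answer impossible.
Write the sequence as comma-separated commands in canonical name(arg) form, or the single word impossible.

strafe(left, 1), turn(right)

key: running turn(right) before strafe(left, 1) would end elsewhere — order is forced
start: (3, 5) facing E
1. strafe(left, 1) → (3, 6) facing E
2. turn(right) → (3, 6) facing S
no rival 2-sequence matches.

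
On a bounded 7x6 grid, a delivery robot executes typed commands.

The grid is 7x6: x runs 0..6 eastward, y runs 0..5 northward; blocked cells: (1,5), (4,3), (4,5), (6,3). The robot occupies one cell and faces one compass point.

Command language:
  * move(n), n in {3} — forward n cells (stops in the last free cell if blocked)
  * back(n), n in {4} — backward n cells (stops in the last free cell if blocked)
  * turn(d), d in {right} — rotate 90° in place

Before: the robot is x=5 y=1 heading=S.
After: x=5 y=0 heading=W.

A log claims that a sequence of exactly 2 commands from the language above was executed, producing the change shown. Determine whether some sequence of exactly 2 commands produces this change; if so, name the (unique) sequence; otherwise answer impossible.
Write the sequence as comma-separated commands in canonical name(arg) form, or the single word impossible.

move(3), turn(right)

key: position moved to (5,0) AND the heading swung to W — translation plus rotation needed
from: x=5 y=1 heading=S
step 1 (move(3)): x=5 y=0 heading=S
step 2 (turn(right)): x=5 y=0 heading=W
no rival 2-sequence matches.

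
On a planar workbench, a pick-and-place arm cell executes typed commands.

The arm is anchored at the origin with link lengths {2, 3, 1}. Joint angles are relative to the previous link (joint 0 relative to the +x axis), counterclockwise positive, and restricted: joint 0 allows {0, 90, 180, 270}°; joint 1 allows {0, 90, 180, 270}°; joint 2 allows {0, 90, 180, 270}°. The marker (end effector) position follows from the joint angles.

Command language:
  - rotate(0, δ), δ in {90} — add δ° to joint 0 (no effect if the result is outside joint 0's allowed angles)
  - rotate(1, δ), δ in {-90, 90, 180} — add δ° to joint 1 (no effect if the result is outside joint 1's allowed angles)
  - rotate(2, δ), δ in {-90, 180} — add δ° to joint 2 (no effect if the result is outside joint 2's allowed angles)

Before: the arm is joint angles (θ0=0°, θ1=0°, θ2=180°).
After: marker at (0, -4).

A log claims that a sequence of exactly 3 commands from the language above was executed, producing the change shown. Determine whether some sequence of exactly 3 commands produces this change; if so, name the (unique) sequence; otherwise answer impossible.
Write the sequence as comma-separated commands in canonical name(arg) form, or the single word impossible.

rotate(0, 90), rotate(0, 90), rotate(0, 90)

initial: joint angles (θ0=0°, θ1=0°, θ2=180°)
t=1 rotate(0, 90) ⇒ joint angles (θ0=90°, θ1=0°, θ2=180°)
t=2 rotate(0, 90) ⇒ joint angles (θ0=180°, θ1=0°, θ2=180°)
t=3 rotate(0, 90) ⇒ joint angles (θ0=270°, θ1=0°, θ2=180°)
uniquely the one of 216 3-step routes that fits.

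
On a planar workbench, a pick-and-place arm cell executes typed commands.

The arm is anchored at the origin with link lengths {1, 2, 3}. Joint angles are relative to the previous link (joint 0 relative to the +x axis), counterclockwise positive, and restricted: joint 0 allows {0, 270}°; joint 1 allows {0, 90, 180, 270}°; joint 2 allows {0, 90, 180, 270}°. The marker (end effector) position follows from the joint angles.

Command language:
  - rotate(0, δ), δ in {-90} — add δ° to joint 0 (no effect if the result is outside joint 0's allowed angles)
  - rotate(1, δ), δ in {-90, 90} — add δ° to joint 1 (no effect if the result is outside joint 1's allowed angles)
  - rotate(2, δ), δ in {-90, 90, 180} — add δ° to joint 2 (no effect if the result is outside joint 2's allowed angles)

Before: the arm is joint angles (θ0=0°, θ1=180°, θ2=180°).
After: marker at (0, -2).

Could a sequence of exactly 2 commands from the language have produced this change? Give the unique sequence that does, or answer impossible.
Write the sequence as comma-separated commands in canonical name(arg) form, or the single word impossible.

initial: joint angles (θ0=0°, θ1=180°, θ2=180°)
t=1 rotate(0, -90) ⇒ joint angles (θ0=270°, θ1=180°, θ2=180°)
t=2 rotate(0, -90) ⇒ joint angles (θ0=270°, θ1=180°, θ2=180°)
uniquely the one of 36 2-step routes that fits.

rotate(0, -90), rotate(0, -90)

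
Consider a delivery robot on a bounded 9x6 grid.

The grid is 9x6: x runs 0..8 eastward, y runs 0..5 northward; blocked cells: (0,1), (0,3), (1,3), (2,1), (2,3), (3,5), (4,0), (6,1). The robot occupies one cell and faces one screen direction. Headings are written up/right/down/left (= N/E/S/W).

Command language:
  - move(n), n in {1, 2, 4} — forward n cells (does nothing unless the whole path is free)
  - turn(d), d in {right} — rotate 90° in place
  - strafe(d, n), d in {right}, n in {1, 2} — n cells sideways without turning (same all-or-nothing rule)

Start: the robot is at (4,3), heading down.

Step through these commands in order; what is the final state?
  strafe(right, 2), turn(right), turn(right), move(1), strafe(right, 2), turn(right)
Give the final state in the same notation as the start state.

t0: at (4,3), heading down
1. strafe(right, 2) → at (4,3), heading down
2. turn(right) → at (4,3), heading left
3. turn(right) → at (4,3), heading up
4. move(1) → at (4,4), heading up
5. strafe(right, 2) → at (6,4), heading up
6. turn(right) → at (6,4), heading right

at (6,4), heading right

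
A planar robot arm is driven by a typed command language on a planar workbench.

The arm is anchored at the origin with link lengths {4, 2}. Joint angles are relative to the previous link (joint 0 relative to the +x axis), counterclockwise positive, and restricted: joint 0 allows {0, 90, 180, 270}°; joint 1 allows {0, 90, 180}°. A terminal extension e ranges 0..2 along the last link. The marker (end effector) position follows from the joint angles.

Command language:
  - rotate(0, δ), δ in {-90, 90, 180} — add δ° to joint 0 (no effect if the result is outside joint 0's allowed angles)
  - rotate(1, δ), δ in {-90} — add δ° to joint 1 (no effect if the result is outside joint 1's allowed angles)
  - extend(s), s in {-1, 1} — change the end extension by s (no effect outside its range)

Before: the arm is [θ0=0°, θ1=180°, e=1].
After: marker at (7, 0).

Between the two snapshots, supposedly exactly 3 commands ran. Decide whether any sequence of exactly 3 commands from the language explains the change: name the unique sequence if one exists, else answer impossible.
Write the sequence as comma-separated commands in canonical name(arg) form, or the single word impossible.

rotate(1, -90), rotate(1, -90), rotate(1, -90)

start: [θ0=0°, θ1=180°, e=1]
step 1 (rotate(1, -90)): [θ0=0°, θ1=90°, e=1]
step 2 (rotate(1, -90)): [θ0=0°, θ1=0°, e=1]
step 3 (rotate(1, -90)): [θ0=0°, θ1=0°, e=1]
no rival 3-sequence matches.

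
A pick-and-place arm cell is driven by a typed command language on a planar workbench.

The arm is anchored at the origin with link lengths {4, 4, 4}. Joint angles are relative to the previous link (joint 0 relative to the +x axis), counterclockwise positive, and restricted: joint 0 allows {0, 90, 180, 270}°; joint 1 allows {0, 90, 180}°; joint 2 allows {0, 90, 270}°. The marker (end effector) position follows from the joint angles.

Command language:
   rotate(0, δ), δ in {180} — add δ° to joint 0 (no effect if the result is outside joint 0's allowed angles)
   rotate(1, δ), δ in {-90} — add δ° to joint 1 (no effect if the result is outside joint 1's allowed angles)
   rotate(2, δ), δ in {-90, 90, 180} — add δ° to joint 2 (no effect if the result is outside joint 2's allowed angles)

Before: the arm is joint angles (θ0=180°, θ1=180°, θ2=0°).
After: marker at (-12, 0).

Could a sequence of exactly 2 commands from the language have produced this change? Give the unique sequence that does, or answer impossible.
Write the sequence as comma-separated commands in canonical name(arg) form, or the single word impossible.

initial: joint angles (θ0=180°, θ1=180°, θ2=0°)
1. rotate(1, -90) → joint angles (θ0=180°, θ1=90°, θ2=0°)
2. rotate(1, -90) → joint angles (θ0=180°, θ1=0°, θ2=0°)
no other 2-command option fits: unique.

rotate(1, -90), rotate(1, -90)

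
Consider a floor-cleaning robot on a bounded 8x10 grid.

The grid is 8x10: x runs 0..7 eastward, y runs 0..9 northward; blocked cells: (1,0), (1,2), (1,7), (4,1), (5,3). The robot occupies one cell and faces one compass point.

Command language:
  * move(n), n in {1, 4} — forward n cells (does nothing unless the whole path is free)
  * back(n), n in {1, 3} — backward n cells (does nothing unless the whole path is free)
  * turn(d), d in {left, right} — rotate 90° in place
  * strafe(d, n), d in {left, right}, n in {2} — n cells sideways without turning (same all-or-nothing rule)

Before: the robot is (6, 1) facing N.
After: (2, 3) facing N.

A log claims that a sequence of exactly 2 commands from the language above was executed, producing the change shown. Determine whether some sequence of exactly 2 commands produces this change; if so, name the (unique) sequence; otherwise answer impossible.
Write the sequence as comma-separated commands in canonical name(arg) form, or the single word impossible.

impossible

every 2-command combo misses the target.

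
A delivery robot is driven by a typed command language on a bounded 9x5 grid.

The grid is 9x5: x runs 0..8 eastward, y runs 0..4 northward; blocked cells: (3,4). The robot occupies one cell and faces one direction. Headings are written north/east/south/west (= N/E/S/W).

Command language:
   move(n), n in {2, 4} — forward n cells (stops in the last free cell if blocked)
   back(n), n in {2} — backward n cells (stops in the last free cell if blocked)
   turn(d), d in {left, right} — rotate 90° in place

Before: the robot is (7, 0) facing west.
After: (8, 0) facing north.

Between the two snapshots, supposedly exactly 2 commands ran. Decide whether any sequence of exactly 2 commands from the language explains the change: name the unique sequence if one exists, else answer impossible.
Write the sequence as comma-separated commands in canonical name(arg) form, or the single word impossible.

back(2), turn(right)

key: position moved to (8,0) AND the heading swung to N — translation plus rotation needed
from: (7, 0) facing west
t=1 back(2) ⇒ (8, 0) facing west
t=2 turn(right) ⇒ (8, 0) facing north
uniquely the one of 25 2-step routes that fits.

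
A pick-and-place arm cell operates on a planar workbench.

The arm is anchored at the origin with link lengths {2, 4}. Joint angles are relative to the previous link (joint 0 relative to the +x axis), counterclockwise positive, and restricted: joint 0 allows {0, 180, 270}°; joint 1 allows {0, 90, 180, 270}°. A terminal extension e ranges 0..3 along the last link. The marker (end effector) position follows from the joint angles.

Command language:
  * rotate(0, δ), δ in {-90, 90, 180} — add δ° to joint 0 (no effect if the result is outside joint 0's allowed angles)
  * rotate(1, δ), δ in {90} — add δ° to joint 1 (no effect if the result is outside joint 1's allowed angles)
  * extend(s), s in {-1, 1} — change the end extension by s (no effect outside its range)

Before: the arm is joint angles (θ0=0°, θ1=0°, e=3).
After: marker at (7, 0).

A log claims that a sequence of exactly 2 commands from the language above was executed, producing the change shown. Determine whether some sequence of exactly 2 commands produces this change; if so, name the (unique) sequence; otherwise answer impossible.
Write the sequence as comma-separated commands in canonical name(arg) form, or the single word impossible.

begin: joint angles (θ0=0°, θ1=0°, e=3)
t=1 extend(-1) ⇒ joint angles (θ0=0°, θ1=0°, e=2)
t=2 extend(-1) ⇒ joint angles (θ0=0°, θ1=0°, e=1)
no other 2-command option fits: unique.

extend(-1), extend(-1)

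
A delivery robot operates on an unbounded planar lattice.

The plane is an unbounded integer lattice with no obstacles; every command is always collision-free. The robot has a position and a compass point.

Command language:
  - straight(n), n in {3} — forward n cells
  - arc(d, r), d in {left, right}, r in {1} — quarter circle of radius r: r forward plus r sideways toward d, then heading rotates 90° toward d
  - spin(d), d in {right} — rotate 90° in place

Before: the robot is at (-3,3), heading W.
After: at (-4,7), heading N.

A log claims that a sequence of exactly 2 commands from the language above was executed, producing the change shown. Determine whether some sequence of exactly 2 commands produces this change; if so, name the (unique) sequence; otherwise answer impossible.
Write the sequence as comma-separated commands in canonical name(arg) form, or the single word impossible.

arc(right, 1), straight(3)

key: position moved to (-4,7) AND the heading swung to N — translation plus rotation needed
initial: at (-3,3), heading W
step 1 (arc(right, 1)): at (-4,4), heading N
step 2 (straight(3)): at (-4,7), heading N
uniquely the one of 16 2-step routes that fits.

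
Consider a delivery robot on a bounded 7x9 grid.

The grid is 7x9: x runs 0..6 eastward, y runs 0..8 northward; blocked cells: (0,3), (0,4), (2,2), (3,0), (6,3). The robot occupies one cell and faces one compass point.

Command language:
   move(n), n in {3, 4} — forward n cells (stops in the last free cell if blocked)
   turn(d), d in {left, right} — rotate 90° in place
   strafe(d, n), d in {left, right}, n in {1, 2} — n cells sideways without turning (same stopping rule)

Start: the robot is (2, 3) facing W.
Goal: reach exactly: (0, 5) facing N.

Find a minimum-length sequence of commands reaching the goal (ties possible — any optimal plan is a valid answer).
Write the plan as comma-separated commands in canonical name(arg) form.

strafe(right, 2), move(3), turn(right)

begin: (2, 3) facing W
1. strafe(right, 2) → (2, 5) facing W
2. move(3) → (0, 5) facing W
3. turn(right) → (0, 5) facing N
minimal: 3 command(s), checked below 3.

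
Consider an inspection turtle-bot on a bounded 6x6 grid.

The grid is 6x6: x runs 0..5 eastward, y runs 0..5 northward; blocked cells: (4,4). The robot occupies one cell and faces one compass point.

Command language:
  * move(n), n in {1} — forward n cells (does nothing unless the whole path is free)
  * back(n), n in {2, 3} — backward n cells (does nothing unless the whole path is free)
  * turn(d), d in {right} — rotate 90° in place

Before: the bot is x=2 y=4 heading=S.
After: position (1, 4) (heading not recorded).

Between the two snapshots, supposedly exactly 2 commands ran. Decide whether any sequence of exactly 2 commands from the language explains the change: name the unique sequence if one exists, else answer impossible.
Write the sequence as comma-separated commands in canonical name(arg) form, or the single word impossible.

key: running move(1) before turn(right) would end elsewhere — order is forced
initial: x=2 y=4 heading=S
[1] after turn(right): x=2 y=4 heading=W
[2] after move(1): x=1 y=4 heading=W
no other 2-command option fits: unique.

turn(right), move(1)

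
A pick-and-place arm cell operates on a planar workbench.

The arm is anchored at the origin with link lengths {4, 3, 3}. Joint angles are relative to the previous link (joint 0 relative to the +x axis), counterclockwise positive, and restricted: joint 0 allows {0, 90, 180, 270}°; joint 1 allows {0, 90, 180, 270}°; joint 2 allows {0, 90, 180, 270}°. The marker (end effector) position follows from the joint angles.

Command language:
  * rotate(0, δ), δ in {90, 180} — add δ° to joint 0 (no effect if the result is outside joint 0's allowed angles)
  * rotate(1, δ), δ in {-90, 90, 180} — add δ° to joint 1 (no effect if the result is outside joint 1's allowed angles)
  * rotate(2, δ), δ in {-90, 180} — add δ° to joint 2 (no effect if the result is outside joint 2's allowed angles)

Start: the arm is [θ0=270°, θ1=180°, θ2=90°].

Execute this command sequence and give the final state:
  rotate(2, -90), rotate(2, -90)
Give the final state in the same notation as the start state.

[θ0=270°, θ1=180°, θ2=270°]

begin: [θ0=270°, θ1=180°, θ2=90°]
[1] after rotate(2, -90): [θ0=270°, θ1=180°, θ2=0°]
[2] after rotate(2, -90): [θ0=270°, θ1=180°, θ2=270°]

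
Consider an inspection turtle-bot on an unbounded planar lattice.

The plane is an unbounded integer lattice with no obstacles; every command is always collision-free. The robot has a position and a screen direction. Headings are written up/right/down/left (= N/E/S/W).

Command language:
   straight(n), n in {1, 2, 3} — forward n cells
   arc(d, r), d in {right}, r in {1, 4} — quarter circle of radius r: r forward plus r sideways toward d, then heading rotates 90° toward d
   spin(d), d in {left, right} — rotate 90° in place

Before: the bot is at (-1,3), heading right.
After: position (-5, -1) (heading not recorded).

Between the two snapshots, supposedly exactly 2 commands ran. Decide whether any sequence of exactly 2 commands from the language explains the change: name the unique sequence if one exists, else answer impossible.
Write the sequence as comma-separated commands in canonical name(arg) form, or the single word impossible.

key: order matters: swapping spin(right) and arc(right, 4) lands elsewhere
initial: at (-1,3), heading right
1. spin(right) → at (-1,3), heading down
2. arc(right, 4) → at (-5,-1), heading left
all 49 alternatives checked — unique.

spin(right), arc(right, 4)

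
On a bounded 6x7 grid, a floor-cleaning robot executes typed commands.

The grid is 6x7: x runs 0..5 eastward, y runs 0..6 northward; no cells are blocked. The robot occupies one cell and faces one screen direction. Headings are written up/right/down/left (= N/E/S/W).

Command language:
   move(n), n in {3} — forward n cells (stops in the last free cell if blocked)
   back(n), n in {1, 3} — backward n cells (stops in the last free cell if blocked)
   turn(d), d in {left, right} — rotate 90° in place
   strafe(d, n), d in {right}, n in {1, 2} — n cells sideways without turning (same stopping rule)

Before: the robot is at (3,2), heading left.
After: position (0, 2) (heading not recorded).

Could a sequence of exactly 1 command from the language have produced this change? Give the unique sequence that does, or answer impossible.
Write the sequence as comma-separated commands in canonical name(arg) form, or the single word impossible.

initial: at (3,2), heading left
1. move(3) → at (0,2), heading left
no rival 1-sequence matches.

move(3)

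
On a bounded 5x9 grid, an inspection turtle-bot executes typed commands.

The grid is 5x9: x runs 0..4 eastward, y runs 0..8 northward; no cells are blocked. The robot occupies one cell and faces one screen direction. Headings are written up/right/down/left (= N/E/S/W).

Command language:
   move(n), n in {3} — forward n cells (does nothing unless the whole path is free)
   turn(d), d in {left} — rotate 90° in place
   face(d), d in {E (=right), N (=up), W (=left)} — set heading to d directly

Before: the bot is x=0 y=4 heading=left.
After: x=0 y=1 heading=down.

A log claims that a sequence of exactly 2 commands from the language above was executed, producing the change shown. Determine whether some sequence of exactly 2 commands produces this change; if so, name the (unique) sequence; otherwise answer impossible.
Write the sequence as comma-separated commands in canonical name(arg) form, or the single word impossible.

key: position moved to (0,1) AND the heading swung to S — translation plus rotation needed
initial: x=0 y=4 heading=left
[1] after turn(left): x=0 y=4 heading=down
[2] after move(3): x=0 y=1 heading=down
no rival 2-sequence matches.

turn(left), move(3)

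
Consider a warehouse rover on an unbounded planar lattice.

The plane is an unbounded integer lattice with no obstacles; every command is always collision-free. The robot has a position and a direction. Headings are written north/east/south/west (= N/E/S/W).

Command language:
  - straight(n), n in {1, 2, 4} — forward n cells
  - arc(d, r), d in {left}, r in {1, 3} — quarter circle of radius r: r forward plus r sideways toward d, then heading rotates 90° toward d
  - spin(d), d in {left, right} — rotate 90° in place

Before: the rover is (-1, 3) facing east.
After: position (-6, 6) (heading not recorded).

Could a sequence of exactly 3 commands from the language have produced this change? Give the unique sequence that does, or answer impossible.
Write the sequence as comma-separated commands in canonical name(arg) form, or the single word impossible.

key: order matters: swapping spin(left) and straight(2) lands elsewhere
initial: (-1, 3) facing east
t=1 spin(left) ⇒ (-1, 3) facing north
t=2 arc(left, 3) ⇒ (-4, 6) facing west
t=3 straight(2) ⇒ (-6, 6) facing west
uniquely the one of 343 3-step routes that fits.

spin(left), arc(left, 3), straight(2)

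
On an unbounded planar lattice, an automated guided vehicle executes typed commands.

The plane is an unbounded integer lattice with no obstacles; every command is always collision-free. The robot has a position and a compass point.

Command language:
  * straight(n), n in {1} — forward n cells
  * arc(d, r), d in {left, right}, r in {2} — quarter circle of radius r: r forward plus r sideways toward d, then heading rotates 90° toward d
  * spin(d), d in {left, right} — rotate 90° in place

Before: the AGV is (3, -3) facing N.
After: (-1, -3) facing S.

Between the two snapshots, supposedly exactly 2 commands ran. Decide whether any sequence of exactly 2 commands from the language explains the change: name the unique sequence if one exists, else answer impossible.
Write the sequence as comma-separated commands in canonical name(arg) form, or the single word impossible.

arc(left, 2), arc(left, 2)

key: cell and facing (now S) both changed — the 2 commands mix motion and turning
begin: (3, -3) facing N
t=1 arc(left, 2) ⇒ (1, -1) facing W
t=2 arc(left, 2) ⇒ (-1, -3) facing S
no other 2-command option fits: unique.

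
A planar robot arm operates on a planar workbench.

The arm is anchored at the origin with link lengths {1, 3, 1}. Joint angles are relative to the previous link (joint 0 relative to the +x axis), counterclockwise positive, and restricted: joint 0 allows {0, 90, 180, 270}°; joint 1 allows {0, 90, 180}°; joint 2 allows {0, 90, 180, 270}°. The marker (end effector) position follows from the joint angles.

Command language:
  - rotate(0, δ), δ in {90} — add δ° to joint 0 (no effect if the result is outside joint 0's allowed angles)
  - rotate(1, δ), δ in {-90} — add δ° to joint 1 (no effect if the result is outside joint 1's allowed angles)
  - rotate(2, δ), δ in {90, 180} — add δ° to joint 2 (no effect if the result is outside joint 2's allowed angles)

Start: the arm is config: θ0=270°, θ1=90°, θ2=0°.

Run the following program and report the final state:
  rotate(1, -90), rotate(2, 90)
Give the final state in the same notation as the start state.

config: θ0=270°, θ1=0°, θ2=90°

from: config: θ0=270°, θ1=90°, θ2=0°
[1] after rotate(1, -90): config: θ0=270°, θ1=0°, θ2=0°
[2] after rotate(2, 90): config: θ0=270°, θ1=0°, θ2=90°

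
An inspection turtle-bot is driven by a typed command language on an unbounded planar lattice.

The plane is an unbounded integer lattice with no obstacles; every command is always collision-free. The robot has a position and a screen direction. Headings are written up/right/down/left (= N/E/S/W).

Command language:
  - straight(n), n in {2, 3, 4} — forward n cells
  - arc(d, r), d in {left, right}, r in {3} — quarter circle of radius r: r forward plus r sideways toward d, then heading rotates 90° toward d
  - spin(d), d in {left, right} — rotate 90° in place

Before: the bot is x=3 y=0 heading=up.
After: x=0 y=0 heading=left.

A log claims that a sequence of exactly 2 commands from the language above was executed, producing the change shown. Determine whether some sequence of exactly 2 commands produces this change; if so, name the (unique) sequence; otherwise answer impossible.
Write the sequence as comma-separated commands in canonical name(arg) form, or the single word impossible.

spin(left), straight(3)

key: order matters: swapping spin(left) and straight(3) lands elsewhere
initial: x=3 y=0 heading=up
[1] after spin(left): x=3 y=0 heading=left
[2] after straight(3): x=0 y=0 heading=left
no rival 2-sequence matches.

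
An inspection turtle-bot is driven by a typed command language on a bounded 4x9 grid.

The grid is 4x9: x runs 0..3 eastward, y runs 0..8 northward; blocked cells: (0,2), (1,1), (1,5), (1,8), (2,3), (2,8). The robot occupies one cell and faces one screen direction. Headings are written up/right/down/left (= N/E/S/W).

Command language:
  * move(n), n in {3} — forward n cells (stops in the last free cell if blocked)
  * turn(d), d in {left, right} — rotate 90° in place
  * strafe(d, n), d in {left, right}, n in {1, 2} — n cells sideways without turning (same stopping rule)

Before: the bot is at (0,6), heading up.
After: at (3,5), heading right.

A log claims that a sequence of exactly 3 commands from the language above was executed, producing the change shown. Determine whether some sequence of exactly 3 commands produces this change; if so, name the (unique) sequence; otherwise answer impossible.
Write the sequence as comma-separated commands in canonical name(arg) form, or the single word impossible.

turn(right), move(3), strafe(right, 1)

key: running strafe(right, 1) before turn(right) would end elsewhere — order is forced
t0: at (0,6), heading up
t=1 turn(right) ⇒ at (0,6), heading right
t=2 move(3) ⇒ at (3,6), heading right
t=3 strafe(right, 1) ⇒ at (3,5), heading right
no rival 3-sequence matches.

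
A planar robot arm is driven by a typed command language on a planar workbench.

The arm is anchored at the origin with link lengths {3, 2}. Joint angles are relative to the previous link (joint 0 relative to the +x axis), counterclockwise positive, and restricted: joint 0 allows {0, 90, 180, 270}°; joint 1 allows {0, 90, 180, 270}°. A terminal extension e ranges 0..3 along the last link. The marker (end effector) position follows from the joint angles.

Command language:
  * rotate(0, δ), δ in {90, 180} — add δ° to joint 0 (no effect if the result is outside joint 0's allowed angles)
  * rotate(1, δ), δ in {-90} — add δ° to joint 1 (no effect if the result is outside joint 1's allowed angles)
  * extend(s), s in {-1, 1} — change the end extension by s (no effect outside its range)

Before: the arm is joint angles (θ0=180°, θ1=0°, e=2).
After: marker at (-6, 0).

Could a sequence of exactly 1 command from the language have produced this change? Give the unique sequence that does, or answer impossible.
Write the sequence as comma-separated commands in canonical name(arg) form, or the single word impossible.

from: joint angles (θ0=180°, θ1=0°, e=2)
[1] after extend(-1): joint angles (θ0=180°, θ1=0°, e=1)
no rival 1-sequence matches.

extend(-1)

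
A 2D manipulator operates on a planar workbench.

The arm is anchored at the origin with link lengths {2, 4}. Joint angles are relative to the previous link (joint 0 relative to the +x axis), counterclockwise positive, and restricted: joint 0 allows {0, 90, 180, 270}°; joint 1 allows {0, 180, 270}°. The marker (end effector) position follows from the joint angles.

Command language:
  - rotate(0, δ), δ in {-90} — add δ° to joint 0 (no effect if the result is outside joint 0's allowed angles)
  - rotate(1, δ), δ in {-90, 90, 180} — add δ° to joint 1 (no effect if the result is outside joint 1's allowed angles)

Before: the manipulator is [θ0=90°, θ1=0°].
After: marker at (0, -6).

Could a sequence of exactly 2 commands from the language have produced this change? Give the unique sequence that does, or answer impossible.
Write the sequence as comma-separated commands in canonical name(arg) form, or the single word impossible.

start: [θ0=90°, θ1=0°]
[1] after rotate(0, -90): [θ0=0°, θ1=0°]
[2] after rotate(0, -90): [θ0=270°, θ1=0°]
uniquely the one of 16 2-step routes that fits.

rotate(0, -90), rotate(0, -90)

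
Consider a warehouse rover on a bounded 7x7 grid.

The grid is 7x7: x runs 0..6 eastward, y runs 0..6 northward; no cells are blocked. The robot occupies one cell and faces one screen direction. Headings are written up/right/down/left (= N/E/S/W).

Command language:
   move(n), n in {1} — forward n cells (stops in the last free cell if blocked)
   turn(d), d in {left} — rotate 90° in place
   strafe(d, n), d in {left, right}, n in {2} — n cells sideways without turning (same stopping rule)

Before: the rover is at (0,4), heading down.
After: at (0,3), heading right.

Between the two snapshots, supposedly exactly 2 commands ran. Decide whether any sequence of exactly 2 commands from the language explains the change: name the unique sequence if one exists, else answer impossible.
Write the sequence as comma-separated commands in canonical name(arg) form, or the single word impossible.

key: position moved to (0,3) AND the heading swung to E — translation plus rotation needed
from: at (0,4), heading down
t=1 move(1) ⇒ at (0,3), heading down
t=2 turn(left) ⇒ at (0,3), heading right
no rival 2-sequence matches.

move(1), turn(left)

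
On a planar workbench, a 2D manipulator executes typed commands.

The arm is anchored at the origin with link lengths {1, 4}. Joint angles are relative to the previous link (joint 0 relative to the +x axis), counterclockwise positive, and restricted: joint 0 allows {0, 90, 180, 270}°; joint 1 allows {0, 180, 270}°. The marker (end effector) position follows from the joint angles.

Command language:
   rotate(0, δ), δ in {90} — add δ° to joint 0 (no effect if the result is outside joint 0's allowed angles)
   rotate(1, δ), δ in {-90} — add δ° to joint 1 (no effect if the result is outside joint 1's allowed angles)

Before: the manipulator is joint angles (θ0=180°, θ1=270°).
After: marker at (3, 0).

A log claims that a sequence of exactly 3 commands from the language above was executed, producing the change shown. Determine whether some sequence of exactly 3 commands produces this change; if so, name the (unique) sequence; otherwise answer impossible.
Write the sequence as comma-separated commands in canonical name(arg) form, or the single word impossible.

from: joint angles (θ0=180°, θ1=270°)
t=1 rotate(1, -90) ⇒ joint angles (θ0=180°, θ1=180°)
t=2 rotate(1, -90) ⇒ joint angles (θ0=180°, θ1=180°)
t=3 rotate(1, -90) ⇒ joint angles (θ0=180°, θ1=180°)
no rival 3-sequence matches.

rotate(1, -90), rotate(1, -90), rotate(1, -90)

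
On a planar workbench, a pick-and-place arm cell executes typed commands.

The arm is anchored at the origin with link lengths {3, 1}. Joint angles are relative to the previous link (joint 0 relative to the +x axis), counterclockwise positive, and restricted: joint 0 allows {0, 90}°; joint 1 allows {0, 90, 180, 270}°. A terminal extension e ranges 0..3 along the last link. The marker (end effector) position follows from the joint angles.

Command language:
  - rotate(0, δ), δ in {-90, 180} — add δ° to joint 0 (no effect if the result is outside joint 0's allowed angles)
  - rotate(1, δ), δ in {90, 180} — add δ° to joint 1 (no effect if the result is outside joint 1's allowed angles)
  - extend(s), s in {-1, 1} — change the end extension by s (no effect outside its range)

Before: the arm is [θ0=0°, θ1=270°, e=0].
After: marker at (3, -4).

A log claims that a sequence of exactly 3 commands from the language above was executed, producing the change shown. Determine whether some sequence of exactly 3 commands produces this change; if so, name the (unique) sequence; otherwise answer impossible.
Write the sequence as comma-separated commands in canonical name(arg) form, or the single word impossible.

start: [θ0=0°, θ1=270°, e=0]
[1] after extend(1): [θ0=0°, θ1=270°, e=1]
[2] after extend(1): [θ0=0°, θ1=270°, e=2]
[3] after extend(1): [θ0=0°, θ1=270°, e=3]
all 216 alternatives checked — unique.

extend(1), extend(1), extend(1)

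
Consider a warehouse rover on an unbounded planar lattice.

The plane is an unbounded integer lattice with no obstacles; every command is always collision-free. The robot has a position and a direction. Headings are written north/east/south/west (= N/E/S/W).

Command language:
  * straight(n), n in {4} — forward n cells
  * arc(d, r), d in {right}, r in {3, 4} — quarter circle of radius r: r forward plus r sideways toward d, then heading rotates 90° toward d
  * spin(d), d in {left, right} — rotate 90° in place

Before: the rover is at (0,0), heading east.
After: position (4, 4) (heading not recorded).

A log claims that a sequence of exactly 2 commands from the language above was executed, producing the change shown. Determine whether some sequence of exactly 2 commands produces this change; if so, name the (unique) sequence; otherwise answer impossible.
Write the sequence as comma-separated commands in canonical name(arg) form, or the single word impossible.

spin(left), arc(right, 4)

key: order matters: swapping spin(left) and arc(right, 4) lands elsewhere
begin: at (0,0), heading east
t=1 spin(left) ⇒ at (0,0), heading north
t=2 arc(right, 4) ⇒ at (4,4), heading east
no rival 2-sequence matches.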